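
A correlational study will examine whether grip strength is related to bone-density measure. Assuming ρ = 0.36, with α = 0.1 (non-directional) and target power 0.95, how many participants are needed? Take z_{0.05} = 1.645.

Fisher's z: C = ½·ln((1+r)/(1−r)) = ½·ln(2.1250) = 0.3769.
n = ((z_{α/2} + z_β)/C)² + 3.
(1.645 + 1.645) / 0.3769 = 3.290 / 0.3769 = 8.729.
n = 8.729² + 3 = 76.20 + 3 = 79.2.
Round up.

n = 80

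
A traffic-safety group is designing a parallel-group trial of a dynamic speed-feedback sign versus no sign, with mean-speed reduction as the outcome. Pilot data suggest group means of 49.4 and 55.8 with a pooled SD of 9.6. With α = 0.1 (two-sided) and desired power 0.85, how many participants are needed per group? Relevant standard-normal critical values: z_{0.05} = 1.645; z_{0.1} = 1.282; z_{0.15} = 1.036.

Cohen's d = |M₁ − M₂| / SD_pooled = |49.4 − 55.8| / 9.6 = 6.4 / 9.6 = 0.667.
For two independent groups with equal n: n = 2·((z_{α/2} + z_β) / d)².
z_{α/2} + z_β = 1.645 + 1.036 = 2.681.
n = 2 × (2.681 / 0.667)² = 2 × 4.019² = 2 × 16.16 = 32.3.
Round up to the next whole participant.

n = 33 per group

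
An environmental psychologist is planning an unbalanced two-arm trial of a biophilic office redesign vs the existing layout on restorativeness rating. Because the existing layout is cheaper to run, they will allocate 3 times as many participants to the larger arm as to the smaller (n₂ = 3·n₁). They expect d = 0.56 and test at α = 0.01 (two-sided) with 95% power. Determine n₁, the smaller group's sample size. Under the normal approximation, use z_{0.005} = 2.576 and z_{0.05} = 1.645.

n₁ = 76

With allocation ratio k = n₂/n₁ = 3, Var(x̄₁−x̄₂) = σ²(1/n₁ + 1/(k·n₁)) = σ²·(k+1)/(k·n₁).
So n₁ = (1 + 1/k)·((z_{α/2} + z_β)/d)² = 1.333 × (4.221/0.56)².
n₁ = 1.333 × 56.81 = 75.8.
Round up: n₁ = 76, giving n₂ = 3 × 76 = 228.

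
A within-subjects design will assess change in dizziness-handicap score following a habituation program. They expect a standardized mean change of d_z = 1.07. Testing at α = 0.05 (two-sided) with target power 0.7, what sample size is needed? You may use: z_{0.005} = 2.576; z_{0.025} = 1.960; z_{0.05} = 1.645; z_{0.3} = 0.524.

For a paired (one-sample on differences) test: n = ((z_{α/2} + z_β) / d)².
z_{α/2} + z_β = 1.960 + 0.524 = 2.484.
n = (2.484 / 1.07)² = 2.321² = 5.39.
Round up.

n = 6 pairs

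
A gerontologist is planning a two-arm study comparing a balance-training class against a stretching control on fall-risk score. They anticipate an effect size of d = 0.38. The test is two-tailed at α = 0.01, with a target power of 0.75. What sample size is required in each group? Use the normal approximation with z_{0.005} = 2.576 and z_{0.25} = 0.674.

For two independent groups with equal n: n = 2·((z_{α/2} + z_β) / d)².
z_{α/2} + z_β = 2.576 + 0.674 = 3.250.
n = 2 × (3.250 / 0.38)² = 2 × 8.553² = 2 × 73.15 = 146.3.
Round up to the next whole participant.

n = 147 per group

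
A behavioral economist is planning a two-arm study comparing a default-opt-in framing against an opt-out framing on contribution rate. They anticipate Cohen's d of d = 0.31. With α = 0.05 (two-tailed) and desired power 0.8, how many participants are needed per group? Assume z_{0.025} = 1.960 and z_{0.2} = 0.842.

n = 164 per group

For two independent groups with equal n: n = 2·((z_{α/2} + z_β) / d)².
z_{α/2} + z_β = 1.960 + 0.842 = 2.802.
n = 2 × (2.802 / 0.31)² = 2 × 9.039² = 2 × 81.70 = 163.4.
Round up to the next whole participant.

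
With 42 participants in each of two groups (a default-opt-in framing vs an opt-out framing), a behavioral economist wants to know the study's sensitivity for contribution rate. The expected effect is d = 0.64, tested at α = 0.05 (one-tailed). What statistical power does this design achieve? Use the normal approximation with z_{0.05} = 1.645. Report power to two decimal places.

For two equal groups, power = Φ(d·√(n/2) − z_{α}).
d·√(n/2) = 0.64 × √(42/2) = 0.64 × 4.583 = 2.933.
z_β = 2.933 − 1.645 = 1.288.
Power = Φ(1.288) = 0.901.

power ≈ 0.90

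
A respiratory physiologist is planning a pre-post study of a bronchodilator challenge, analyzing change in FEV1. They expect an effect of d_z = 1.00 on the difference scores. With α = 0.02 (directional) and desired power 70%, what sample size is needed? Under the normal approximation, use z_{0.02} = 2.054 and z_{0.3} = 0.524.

n = 7 pairs

For a paired (one-sample on differences) test: n = ((z_{α} + z_β) / d)².
z_{α} + z_β = 2.054 + 0.524 = 2.578.
n = (2.578 / 1.00)² = 2.578² = 6.65.
Round up.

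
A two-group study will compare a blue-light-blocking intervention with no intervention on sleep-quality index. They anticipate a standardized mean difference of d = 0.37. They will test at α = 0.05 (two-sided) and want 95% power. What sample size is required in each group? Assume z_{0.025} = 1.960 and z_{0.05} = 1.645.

n = 190 per group

For two independent groups with equal n: n = 2·((z_{α/2} + z_β) / d)².
z_{α/2} + z_β = 1.960 + 1.645 = 3.605.
n = 2 × (3.605 / 0.37)² = 2 × 9.743² = 2 × 94.93 = 189.9.
Round up to the next whole participant.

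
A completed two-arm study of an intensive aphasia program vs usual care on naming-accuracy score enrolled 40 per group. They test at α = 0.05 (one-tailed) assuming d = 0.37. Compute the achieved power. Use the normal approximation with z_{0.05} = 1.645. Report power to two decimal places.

power ≈ 0.50

For two equal groups, power = Φ(d·√(n/2) − z_{α}).
d·√(n/2) = 0.37 × √(40/2) = 0.37 × 4.472 = 1.655.
z_β = 1.655 − 1.645 = 0.010.
Power = Φ(0.010) = 0.504.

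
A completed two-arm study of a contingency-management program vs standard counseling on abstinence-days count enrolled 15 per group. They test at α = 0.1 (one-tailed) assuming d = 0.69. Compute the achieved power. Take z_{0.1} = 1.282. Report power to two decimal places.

power ≈ 0.73

For two equal groups, power = Φ(d·√(n/2) − z_{α}).
d·√(n/2) = 0.69 × √(15/2) = 0.69 × 2.739 = 1.890.
z_β = 1.890 − 1.282 = 0.608.
Power = Φ(0.608) = 0.728.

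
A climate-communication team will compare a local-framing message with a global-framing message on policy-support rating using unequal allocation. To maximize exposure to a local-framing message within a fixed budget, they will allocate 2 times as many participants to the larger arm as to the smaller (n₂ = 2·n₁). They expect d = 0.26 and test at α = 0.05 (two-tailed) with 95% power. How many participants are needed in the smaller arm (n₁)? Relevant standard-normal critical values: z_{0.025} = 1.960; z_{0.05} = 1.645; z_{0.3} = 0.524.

n₁ = 289

With allocation ratio k = n₂/n₁ = 2, Var(x̄₁−x̄₂) = σ²(1/n₁ + 1/(k·n₁)) = σ²·(k+1)/(k·n₁).
So n₁ = (1 + 1/k)·((z_{α/2} + z_β)/d)² = 1.500 × (3.605/0.26)².
n₁ = 1.500 × 192.25 = 288.4.
Round up: n₁ = 289, giving n₂ = 2 × 289 = 578.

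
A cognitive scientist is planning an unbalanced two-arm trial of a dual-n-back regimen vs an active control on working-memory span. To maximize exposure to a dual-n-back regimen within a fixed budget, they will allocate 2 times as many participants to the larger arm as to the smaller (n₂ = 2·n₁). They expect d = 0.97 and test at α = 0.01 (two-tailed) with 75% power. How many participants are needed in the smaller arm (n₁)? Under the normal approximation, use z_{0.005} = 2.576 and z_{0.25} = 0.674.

n₁ = 17

With allocation ratio k = n₂/n₁ = 2, Var(x̄₁−x̄₂) = σ²(1/n₁ + 1/(k·n₁)) = σ²·(k+1)/(k·n₁).
So n₁ = (1 + 1/k)·((z_{α/2} + z_β)/d)² = 1.500 × (3.250/0.97)².
n₁ = 1.500 × 11.23 = 16.8.
Round up: n₁ = 17, giving n₂ = 2 × 17 = 34.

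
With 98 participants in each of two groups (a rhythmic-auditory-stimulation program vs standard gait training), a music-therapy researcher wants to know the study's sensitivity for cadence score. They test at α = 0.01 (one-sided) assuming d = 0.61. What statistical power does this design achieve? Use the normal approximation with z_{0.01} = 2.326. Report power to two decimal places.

power ≈ 0.97

For two equal groups, power = Φ(d·√(n/2) − z_{α}).
d·√(n/2) = 0.61 × √(98/2) = 0.61 × 7.000 = 4.270.
z_β = 4.270 − 2.326 = 1.944.
Power = Φ(1.944) = 0.974.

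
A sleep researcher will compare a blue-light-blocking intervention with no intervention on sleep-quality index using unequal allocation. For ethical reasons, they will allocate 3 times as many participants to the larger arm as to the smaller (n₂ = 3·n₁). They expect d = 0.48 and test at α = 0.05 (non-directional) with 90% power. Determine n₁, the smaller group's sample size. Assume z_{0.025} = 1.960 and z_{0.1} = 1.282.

With allocation ratio k = n₂/n₁ = 3, Var(x̄₁−x̄₂) = σ²(1/n₁ + 1/(k·n₁)) = σ²·(k+1)/(k·n₁).
So n₁ = (1 + 1/k)·((z_{α/2} + z_β)/d)² = 1.333 × (3.242/0.48)².
n₁ = 1.333 × 45.62 = 60.8.
Round up: n₁ = 61, giving n₂ = 3 × 61 = 183.

n₁ = 61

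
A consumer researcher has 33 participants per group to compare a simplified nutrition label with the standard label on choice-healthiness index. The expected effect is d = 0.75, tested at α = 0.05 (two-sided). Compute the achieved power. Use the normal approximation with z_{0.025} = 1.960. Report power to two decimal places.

For two equal groups, power = Φ(d·√(n/2) − z_{α/2}).
d·√(n/2) = 0.75 × √(33/2) = 0.75 × 4.062 = 3.047.
z_β = 3.047 − 1.960 = 1.087.
Power = Φ(1.087) = 0.861.

power ≈ 0.86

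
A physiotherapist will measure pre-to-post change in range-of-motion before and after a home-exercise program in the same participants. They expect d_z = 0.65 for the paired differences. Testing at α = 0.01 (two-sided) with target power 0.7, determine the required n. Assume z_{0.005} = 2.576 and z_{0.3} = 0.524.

n = 23 pairs

For a paired (one-sample on differences) test: n = ((z_{α/2} + z_β) / d)².
z_{α/2} + z_β = 2.576 + 0.524 = 3.100.
n = (3.100 / 0.65)² = 4.769² = 22.75.
Round up.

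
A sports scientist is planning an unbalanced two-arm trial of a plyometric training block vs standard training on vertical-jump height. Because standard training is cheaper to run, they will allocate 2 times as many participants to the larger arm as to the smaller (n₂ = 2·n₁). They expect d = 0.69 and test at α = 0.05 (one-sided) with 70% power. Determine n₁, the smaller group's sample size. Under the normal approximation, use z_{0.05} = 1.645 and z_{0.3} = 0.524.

n₁ = 15

With allocation ratio k = n₂/n₁ = 2, Var(x̄₁−x̄₂) = σ²(1/n₁ + 1/(k·n₁)) = σ²·(k+1)/(k·n₁).
So n₁ = (1 + 1/k)·((z_{α} + z_β)/d)² = 1.500 × (2.169/0.69)².
n₁ = 1.500 × 9.88 = 14.8.
Round up: n₁ = 15, giving n₂ = 2 × 15 = 30.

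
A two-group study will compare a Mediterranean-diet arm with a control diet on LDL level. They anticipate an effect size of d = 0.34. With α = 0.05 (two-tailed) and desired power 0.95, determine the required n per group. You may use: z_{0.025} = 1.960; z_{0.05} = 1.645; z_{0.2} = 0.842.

For two independent groups with equal n: n = 2·((z_{α/2} + z_β) / d)².
z_{α/2} + z_β = 1.960 + 1.645 = 3.605.
n = 2 × (3.605 / 0.34)² = 2 × 10.603² = 2 × 112.42 = 224.8.
Round up to the next whole participant.

n = 225 per group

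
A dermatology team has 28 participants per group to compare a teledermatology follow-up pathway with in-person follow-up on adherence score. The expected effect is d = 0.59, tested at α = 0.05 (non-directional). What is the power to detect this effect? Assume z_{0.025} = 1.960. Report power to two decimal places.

For two equal groups, power = Φ(d·√(n/2) − z_{α/2}).
d·√(n/2) = 0.59 × √(28/2) = 0.59 × 3.742 = 2.208.
z_β = 2.208 − 1.960 = 0.248.
Power = Φ(0.248) = 0.598.

power ≈ 0.60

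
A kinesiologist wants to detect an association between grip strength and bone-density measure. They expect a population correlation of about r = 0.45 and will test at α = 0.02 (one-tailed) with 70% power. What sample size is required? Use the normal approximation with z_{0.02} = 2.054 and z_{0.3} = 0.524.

Fisher's z: C = ½·ln((1+r)/(1−r)) = ½·ln(2.6364) = 0.4847.
n = ((z_{α} + z_β)/C)² + 3.
(2.054 + 0.524) / 0.4847 = 2.578 / 0.4847 = 5.319.
n = 5.319² + 3 = 28.29 + 3 = 31.3.
Round up.

n = 32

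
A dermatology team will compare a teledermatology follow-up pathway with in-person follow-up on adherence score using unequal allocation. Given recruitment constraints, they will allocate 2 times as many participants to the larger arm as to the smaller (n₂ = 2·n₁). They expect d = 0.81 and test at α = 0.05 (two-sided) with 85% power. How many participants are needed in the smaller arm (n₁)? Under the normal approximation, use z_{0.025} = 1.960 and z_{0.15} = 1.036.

With allocation ratio k = n₂/n₁ = 2, Var(x̄₁−x̄₂) = σ²(1/n₁ + 1/(k·n₁)) = σ²·(k+1)/(k·n₁).
So n₁ = (1 + 1/k)·((z_{α/2} + z_β)/d)² = 1.500 × (2.996/0.81)².
n₁ = 1.500 × 13.68 = 20.5.
Round up: n₁ = 21, giving n₂ = 2 × 21 = 42.

n₁ = 21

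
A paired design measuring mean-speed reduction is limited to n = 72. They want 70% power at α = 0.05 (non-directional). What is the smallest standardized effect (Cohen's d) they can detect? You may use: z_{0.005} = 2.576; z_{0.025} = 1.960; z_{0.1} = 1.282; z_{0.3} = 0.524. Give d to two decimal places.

For a single sample (or paired design) of n = 72: d_min = (z_{α/2} + z_β)/√n.
z-sum = 1.960 + 0.524 = 2.484.
d_min = 2.484 / √72 = 2.484 / 8.485 = 0.293.

d_min ≈ 0.29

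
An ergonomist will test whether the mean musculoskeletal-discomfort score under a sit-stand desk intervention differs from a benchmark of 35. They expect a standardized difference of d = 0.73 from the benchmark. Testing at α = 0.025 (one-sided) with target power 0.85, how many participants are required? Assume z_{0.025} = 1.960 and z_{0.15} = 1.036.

n = 17

For a one-sample test: n = ((z_{α} + z_β) / d)².
z_{α} + z_β = 1.960 + 1.036 = 2.996.
n = (2.996 / 0.73)² = 4.104² = 16.84.
Round up.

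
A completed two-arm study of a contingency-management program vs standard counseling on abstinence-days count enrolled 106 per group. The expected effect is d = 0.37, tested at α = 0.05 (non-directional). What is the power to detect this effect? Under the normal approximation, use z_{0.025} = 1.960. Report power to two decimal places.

power ≈ 0.77

For two equal groups, power = Φ(d·√(n/2) − z_{α/2}).
d·√(n/2) = 0.37 × √(106/2) = 0.37 × 7.280 = 2.694.
z_β = 2.694 − 1.960 = 0.734.
Power = Φ(0.734) = 0.768.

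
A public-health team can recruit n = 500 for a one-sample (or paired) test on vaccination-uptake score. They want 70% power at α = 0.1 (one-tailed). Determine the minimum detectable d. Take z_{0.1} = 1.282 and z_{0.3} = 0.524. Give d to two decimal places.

d_min ≈ 0.08

For a single sample (or paired design) of n = 500: d_min = (z_{α} + z_β)/√n.
z-sum = 1.282 + 0.524 = 1.806.
d_min = 1.806 / √500 = 1.806 / 22.361 = 0.081.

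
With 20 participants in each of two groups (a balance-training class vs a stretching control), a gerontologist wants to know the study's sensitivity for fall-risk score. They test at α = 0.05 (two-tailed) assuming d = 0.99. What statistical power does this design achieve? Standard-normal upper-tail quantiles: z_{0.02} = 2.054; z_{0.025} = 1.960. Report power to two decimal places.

For two equal groups, power = Φ(d·√(n/2) − z_{α/2}).
d·√(n/2) = 0.99 × √(20/2) = 0.99 × 3.162 = 3.131.
z_β = 3.131 − 1.960 = 1.171.
Power = Φ(1.171) = 0.879.

power ≈ 0.88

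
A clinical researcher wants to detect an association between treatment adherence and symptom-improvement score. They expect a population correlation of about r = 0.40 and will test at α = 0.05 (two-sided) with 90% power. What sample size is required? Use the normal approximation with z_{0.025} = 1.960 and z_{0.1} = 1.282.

Fisher's z: C = ½·ln((1+r)/(1−r)) = ½·ln(2.3333) = 0.4236.
n = ((z_{α/2} + z_β)/C)² + 3.
(1.960 + 1.282) / 0.4236 = 3.242 / 0.4236 = 7.653.
n = 7.653² + 3 = 58.58 + 3 = 61.6.
Round up.

n = 62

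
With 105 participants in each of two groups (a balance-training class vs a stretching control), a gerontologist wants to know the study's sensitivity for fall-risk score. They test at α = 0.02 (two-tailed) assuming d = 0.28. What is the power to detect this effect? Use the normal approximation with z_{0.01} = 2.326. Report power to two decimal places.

For two equal groups, power = Φ(d·√(n/2) − z_{α/2}).
d·√(n/2) = 0.28 × √(105/2) = 0.28 × 7.246 = 2.029.
z_β = 2.029 − 2.326 = -0.297.
Power = Φ(-0.297) = 0.383.

power ≈ 0.38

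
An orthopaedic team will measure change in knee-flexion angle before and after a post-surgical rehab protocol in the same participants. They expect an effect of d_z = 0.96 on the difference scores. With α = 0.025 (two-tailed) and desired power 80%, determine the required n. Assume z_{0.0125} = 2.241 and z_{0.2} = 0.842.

For a paired (one-sample on differences) test: n = ((z_{α/2} + z_β) / d)².
z_{α/2} + z_β = 2.241 + 0.842 = 3.083.
n = (3.083 / 0.96)² = 3.211² = 10.31.
Round up.

n = 11 pairs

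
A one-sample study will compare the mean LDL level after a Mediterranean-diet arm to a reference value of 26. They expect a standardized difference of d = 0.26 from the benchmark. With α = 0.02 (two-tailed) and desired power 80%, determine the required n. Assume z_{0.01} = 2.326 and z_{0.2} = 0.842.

n = 149

For a one-sample test: n = ((z_{α/2} + z_β) / d)².
z_{α/2} + z_β = 2.326 + 0.842 = 3.168.
n = (3.168 / 0.26)² = 12.185² = 148.46.
Round up.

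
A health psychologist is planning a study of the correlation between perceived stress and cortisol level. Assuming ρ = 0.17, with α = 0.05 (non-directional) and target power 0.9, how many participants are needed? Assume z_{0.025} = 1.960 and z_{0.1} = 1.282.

n = 360

Fisher's z: C = ½·ln((1+r)/(1−r)) = ½·ln(1.4096) = 0.1717.
n = ((z_{α/2} + z_β)/C)² + 3.
(1.960 + 1.282) / 0.1717 = 3.242 / 0.1717 = 18.882.
n = 18.882² + 3 = 356.52 + 3 = 359.5.
Round up.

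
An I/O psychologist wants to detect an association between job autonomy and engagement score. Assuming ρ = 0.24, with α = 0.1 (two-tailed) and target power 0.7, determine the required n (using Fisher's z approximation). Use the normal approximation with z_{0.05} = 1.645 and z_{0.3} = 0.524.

n = 82

Fisher's z: C = ½·ln((1+r)/(1−r)) = ½·ln(1.6316) = 0.2448.
n = ((z_{α/2} + z_β)/C)² + 3.
(1.645 + 0.524) / 0.2448 = 2.169 / 0.2448 = 8.860.
n = 8.860² + 3 = 78.50 + 3 = 81.5.
Round up.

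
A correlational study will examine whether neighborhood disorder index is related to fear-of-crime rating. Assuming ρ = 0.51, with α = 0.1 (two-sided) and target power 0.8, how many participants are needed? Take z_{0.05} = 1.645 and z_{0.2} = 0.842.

Fisher's z: C = ½·ln((1+r)/(1−r)) = ½·ln(3.0816) = 0.5627.
n = ((z_{α/2} + z_β)/C)² + 3.
(1.645 + 0.842) / 0.5627 = 2.487 / 0.5627 = 4.420.
n = 4.420² + 3 = 19.53 + 3 = 22.5.
Round up.

n = 23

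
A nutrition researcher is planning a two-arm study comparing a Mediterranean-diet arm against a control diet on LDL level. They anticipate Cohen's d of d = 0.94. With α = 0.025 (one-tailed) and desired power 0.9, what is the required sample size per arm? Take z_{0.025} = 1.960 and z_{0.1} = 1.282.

n = 24 per group

For two independent groups with equal n: n = 2·((z_{α} + z_β) / d)².
z_{α} + z_β = 1.960 + 1.282 = 3.242.
n = 2 × (3.242 / 0.94)² = 2 × 3.449² = 2 × 11.90 = 23.8.
Round up to the next whole participant.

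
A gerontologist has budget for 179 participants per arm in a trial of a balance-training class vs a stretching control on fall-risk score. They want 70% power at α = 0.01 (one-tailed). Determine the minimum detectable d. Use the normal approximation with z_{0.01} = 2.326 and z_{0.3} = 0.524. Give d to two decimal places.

For two independent groups of n = 179 each: d_min = (z_{α} + z_β)·√(2/n).
z-sum = 2.326 + 0.524 = 2.850.
d_min = 2.850 × √(2/179) = 2.850 × 0.1057 = 0.301.

d_min ≈ 0.30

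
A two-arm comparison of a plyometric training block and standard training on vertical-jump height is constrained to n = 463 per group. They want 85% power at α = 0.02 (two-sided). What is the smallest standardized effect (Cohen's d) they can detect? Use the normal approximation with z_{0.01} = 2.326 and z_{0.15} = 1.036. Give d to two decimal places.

For two independent groups of n = 463 each: d_min = (z_{α/2} + z_β)·√(2/n).
z-sum = 2.326 + 1.036 = 3.362.
d_min = 3.362 × √(2/463) = 3.362 × 0.0657 = 0.221.

d_min ≈ 0.22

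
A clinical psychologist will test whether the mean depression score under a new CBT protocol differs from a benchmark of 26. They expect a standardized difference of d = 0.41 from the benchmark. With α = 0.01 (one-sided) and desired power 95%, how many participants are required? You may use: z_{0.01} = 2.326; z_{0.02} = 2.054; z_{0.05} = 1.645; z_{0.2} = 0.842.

For a one-sample test: n = ((z_{α} + z_β) / d)².
z_{α} + z_β = 2.326 + 1.645 = 3.971.
n = (3.971 / 0.41)² = 9.685² = 93.81.
Round up.

n = 94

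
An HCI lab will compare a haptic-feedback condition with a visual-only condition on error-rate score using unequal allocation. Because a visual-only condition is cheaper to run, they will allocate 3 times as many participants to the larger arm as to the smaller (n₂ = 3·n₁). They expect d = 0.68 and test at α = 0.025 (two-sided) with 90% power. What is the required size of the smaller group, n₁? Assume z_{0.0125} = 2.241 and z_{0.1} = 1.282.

n₁ = 36

With allocation ratio k = n₂/n₁ = 3, Var(x̄₁−x̄₂) = σ²(1/n₁ + 1/(k·n₁)) = σ²·(k+1)/(k·n₁).
So n₁ = (1 + 1/k)·((z_{α/2} + z_β)/d)² = 1.333 × (3.523/0.68)².
n₁ = 1.333 × 26.84 = 35.8.
Round up: n₁ = 36, giving n₂ = 3 × 36 = 108.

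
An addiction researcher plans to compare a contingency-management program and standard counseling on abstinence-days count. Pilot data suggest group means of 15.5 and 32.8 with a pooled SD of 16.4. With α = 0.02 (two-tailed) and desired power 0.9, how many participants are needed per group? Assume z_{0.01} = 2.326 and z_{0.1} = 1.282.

n = 24 per group

Cohen's d = |M₁ − M₂| / SD_pooled = |15.5 − 32.8| / 16.4 = 17.3 / 16.4 = 1.055.
For two independent groups with equal n: n = 2·((z_{α/2} + z_β) / d)².
z_{α/2} + z_β = 2.326 + 1.282 = 3.608.
n = 2 × (3.608 / 1.055)² = 2 × 3.420² = 2 × 11.70 = 23.4.
Round up to the next whole participant.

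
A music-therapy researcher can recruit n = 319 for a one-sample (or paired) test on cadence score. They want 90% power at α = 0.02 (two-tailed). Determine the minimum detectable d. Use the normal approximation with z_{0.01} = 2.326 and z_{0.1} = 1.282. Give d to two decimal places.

d_min ≈ 0.20

For a single sample (or paired design) of n = 319: d_min = (z_{α/2} + z_β)/√n.
z-sum = 2.326 + 1.282 = 3.608.
d_min = 3.608 / √319 = 3.608 / 17.861 = 0.202.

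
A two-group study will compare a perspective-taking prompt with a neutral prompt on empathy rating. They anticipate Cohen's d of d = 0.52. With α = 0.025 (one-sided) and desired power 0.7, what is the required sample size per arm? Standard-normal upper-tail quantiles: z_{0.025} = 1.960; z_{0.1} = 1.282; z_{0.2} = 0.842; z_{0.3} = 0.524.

For two independent groups with equal n: n = 2·((z_{α} + z_β) / d)².
z_{α} + z_β = 1.960 + 0.524 = 2.484.
n = 2 × (2.484 / 0.52)² = 2 × 4.777² = 2 × 22.82 = 45.6.
Round up to the next whole participant.

n = 46 per group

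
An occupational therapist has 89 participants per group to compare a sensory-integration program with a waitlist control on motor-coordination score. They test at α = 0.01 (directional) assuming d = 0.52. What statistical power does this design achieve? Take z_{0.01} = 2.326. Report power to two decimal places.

power ≈ 0.87

For two equal groups, power = Φ(d·√(n/2) − z_{α}).
d·√(n/2) = 0.52 × √(89/2) = 0.52 × 6.671 = 3.469.
z_β = 3.469 − 2.326 = 1.143.
Power = Φ(1.143) = 0.873.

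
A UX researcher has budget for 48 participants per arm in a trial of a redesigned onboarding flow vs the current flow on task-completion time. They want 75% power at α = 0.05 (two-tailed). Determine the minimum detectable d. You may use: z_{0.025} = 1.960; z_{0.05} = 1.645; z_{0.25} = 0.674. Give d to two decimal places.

For two independent groups of n = 48 each: d_min = (z_{α/2} + z_β)·√(2/n).
z-sum = 1.960 + 0.674 = 2.634.
d_min = 2.634 × √(2/48) = 2.634 × 0.2041 = 0.538.

d_min ≈ 0.54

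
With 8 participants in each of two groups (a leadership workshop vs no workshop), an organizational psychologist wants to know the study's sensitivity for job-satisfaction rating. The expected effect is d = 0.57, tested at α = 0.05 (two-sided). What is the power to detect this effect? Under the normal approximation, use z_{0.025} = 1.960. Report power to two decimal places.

For two equal groups, power = Φ(d·√(n/2) − z_{α/2}).
d·√(n/2) = 0.57 × √(8/2) = 0.57 × 2.000 = 1.140.
z_β = 1.140 − 1.960 = -0.820.
Power = Φ(-0.820) = 0.206.

power ≈ 0.21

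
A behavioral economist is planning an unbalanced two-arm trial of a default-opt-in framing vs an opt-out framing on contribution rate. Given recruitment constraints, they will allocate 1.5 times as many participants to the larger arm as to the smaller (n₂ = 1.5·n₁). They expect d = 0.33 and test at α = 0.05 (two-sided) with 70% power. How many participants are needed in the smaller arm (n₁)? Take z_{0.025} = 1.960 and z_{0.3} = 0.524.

With allocation ratio k = n₂/n₁ = 1.5, Var(x̄₁−x̄₂) = σ²(1/n₁ + 1/(k·n₁)) = σ²·(k+1)/(k·n₁).
So n₁ = (1 + 1/k)·((z_{α/2} + z_β)/d)² = 1.667 × (2.484/0.33)².
n₁ = 1.667 × 56.66 = 94.4.
Round up: n₁ = 95, giving n₂ = ⌈1.5 × 95⌉ = ⌈142.5⌉ = 143.

n₁ = 95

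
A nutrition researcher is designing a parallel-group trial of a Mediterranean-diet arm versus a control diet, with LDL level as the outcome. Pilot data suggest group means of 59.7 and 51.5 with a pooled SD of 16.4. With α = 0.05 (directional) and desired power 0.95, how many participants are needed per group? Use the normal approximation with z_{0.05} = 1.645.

Cohen's d = |M₁ − M₂| / SD_pooled = |59.7 − 51.5| / 16.4 = 8.2 / 16.4 = 0.500.
For two independent groups with equal n: n = 2·((z_{α} + z_β) / d)².
z_{α} + z_β = 1.645 + 1.645 = 3.290.
n = 2 × (3.290 / 0.500)² = 2 × 6.580² = 2 × 43.30 = 86.6.
Round up to the next whole participant.

n = 87 per group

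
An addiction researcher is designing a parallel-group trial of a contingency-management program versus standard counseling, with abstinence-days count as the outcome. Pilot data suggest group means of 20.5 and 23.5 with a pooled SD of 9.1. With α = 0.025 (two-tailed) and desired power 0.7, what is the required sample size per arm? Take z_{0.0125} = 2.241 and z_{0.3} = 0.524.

Cohen's d = |M₁ − M₂| / SD_pooled = |20.5 − 23.5| / 9.1 = 3.0 / 9.1 = 0.330.
For two independent groups with equal n: n = 2·((z_{α/2} + z_β) / d)².
z_{α/2} + z_β = 2.241 + 0.524 = 2.765.
n = 2 × (2.765 / 0.330)² = 2 × 8.379² = 2 × 70.20 = 140.4.
Round up to the next whole participant.

n = 141 per group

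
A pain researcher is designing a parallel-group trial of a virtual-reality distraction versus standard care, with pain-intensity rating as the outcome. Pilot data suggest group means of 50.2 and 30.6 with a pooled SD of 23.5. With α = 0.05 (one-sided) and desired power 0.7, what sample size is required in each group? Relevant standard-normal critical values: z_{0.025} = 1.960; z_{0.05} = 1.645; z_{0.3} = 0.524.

n = 14 per group

Cohen's d = |M₁ − M₂| / SD_pooled = |50.2 − 30.6| / 23.5 = 19.6 / 23.5 = 0.834.
For two independent groups with equal n: n = 2·((z_{α} + z_β) / d)².
z_{α} + z_β = 1.645 + 0.524 = 2.169.
n = 2 × (2.169 / 0.834)² = 2 × 2.601² = 2 × 6.76 = 13.5.
Round up to the next whole participant.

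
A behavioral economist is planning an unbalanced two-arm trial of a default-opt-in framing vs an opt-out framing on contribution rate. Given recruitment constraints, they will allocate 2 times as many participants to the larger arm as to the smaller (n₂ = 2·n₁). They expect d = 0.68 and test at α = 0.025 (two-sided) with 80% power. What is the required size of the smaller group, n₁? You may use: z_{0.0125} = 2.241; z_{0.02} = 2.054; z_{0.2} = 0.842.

n₁ = 31

With allocation ratio k = n₂/n₁ = 2, Var(x̄₁−x̄₂) = σ²(1/n₁ + 1/(k·n₁)) = σ²·(k+1)/(k·n₁).
So n₁ = (1 + 1/k)·((z_{α/2} + z_β)/d)² = 1.500 × (3.083/0.68)².
n₁ = 1.500 × 20.56 = 30.8.
Round up: n₁ = 31, giving n₂ = 2 × 31 = 62.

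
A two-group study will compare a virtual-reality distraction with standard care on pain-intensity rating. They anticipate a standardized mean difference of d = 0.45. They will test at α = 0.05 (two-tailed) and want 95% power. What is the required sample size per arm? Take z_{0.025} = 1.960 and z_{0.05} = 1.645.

For two independent groups with equal n: n = 2·((z_{α/2} + z_β) / d)².
z_{α/2} + z_β = 1.960 + 1.645 = 3.605.
n = 2 × (3.605 / 0.45)² = 2 × 8.011² = 2 × 64.18 = 128.4.
Round up to the next whole participant.

n = 129 per group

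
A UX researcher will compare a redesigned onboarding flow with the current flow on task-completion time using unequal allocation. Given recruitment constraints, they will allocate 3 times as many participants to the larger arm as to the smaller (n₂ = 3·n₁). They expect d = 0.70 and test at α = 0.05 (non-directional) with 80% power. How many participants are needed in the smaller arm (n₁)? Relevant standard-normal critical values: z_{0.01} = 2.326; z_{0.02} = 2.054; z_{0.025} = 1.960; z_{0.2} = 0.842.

With allocation ratio k = n₂/n₁ = 3, Var(x̄₁−x̄₂) = σ²(1/n₁ + 1/(k·n₁)) = σ²·(k+1)/(k·n₁).
So n₁ = (1 + 1/k)·((z_{α/2} + z_β)/d)² = 1.333 × (2.802/0.70)².
n₁ = 1.333 × 16.02 = 21.4.
Round up: n₁ = 22, giving n₂ = 3 × 22 = 66.

n₁ = 22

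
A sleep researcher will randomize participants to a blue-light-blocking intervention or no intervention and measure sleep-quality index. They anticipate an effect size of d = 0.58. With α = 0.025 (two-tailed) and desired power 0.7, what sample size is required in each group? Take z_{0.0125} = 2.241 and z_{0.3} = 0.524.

For two independent groups with equal n: n = 2·((z_{α/2} + z_β) / d)².
z_{α/2} + z_β = 2.241 + 0.524 = 2.765.
n = 2 × (2.765 / 0.58)² = 2 × 4.767² = 2 × 22.73 = 45.5.
Round up to the next whole participant.

n = 46 per group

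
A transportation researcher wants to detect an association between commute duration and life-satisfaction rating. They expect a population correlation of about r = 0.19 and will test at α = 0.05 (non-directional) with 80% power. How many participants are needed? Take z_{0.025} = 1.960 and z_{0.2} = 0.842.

n = 216

Fisher's z: C = ½·ln((1+r)/(1−r)) = ½·ln(1.4691) = 0.1923.
n = ((z_{α/2} + z_β)/C)² + 3.
(1.960 + 0.842) / 0.1923 = 2.802 / 0.1923 = 14.571.
n = 14.571² + 3 = 212.31 + 3 = 215.3.
Round up.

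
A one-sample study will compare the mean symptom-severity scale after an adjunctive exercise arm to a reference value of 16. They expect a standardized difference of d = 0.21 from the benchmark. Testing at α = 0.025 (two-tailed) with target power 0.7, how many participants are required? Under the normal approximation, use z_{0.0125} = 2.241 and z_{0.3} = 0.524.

For a one-sample test: n = ((z_{α/2} + z_β) / d)².
z_{α/2} + z_β = 2.241 + 0.524 = 2.765.
n = (2.765 / 0.21)² = 13.167² = 173.36.
Round up.

n = 174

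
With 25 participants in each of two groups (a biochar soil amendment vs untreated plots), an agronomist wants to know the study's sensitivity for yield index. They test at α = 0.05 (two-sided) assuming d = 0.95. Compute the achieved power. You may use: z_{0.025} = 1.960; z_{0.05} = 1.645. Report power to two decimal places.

For two equal groups, power = Φ(d·√(n/2) − z_{α/2}).
d·√(n/2) = 0.95 × √(25/2) = 0.95 × 3.536 = 3.359.
z_β = 3.359 − 1.960 = 1.399.
Power = Φ(1.399) = 0.919.

power ≈ 0.92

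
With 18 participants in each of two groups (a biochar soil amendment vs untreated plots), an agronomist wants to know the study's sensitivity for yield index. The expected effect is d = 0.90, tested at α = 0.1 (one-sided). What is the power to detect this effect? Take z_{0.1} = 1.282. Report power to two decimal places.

For two equal groups, power = Φ(d·√(n/2) − z_{α}).
d·√(n/2) = 0.90 × √(18/2) = 0.90 × 3.000 = 2.700.
z_β = 2.700 − 1.282 = 1.418.
Power = Φ(1.418) = 0.922.

power ≈ 0.92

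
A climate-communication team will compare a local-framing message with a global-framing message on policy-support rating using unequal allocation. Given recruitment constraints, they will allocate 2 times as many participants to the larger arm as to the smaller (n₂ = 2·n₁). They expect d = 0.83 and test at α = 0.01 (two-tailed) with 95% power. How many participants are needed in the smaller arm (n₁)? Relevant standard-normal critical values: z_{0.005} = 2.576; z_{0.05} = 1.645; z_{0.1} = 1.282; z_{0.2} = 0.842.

With allocation ratio k = n₂/n₁ = 2, Var(x̄₁−x̄₂) = σ²(1/n₁ + 1/(k·n₁)) = σ²·(k+1)/(k·n₁).
So n₁ = (1 + 1/k)·((z_{α/2} + z_β)/d)² = 1.500 × (4.221/0.83)².
n₁ = 1.500 × 25.86 = 38.8.
Round up: n₁ = 39, giving n₂ = 2 × 39 = 78.

n₁ = 39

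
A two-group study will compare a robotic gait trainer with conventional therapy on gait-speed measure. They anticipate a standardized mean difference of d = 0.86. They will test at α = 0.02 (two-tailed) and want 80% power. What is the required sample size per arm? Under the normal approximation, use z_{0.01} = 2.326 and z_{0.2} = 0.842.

n = 28 per group

For two independent groups with equal n: n = 2·((z_{α/2} + z_β) / d)².
z_{α/2} + z_β = 2.326 + 0.842 = 3.168.
n = 2 × (3.168 / 0.86)² = 2 × 3.684² = 2 × 13.57 = 27.1.
Round up to the next whole participant.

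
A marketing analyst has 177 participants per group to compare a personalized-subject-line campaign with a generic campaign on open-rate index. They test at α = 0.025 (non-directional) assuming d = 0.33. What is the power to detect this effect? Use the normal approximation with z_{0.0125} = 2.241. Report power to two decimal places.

For two equal groups, power = Φ(d·√(n/2) − z_{α/2}).
d·√(n/2) = 0.33 × √(177/2) = 0.33 × 9.407 = 3.104.
z_β = 3.104 − 2.241 = 0.863.
Power = Φ(0.863) = 0.806.

power ≈ 0.81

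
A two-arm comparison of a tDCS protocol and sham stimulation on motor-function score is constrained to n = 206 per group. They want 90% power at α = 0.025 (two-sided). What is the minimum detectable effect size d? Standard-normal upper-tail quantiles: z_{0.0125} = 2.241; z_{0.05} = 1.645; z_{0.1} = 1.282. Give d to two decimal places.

d_min ≈ 0.35

For two independent groups of n = 206 each: d_min = (z_{α/2} + z_β)·√(2/n).
z-sum = 2.241 + 1.282 = 3.523.
d_min = 3.523 × √(2/206) = 3.523 × 0.0985 = 0.347.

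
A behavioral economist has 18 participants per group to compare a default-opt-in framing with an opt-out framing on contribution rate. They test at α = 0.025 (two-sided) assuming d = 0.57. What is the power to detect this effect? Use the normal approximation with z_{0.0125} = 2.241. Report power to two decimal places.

power ≈ 0.30

For two equal groups, power = Φ(d·√(n/2) − z_{α/2}).
d·√(n/2) = 0.57 × √(18/2) = 0.57 × 3.000 = 1.710.
z_β = 1.710 − 2.241 = -0.531.
Power = Φ(-0.531) = 0.298.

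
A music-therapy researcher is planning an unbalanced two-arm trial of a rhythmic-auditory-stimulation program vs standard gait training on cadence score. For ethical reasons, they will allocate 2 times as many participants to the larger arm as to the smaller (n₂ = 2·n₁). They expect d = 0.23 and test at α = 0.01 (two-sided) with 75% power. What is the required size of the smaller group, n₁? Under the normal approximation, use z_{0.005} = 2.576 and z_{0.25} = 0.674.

With allocation ratio k = n₂/n₁ = 2, Var(x̄₁−x̄₂) = σ²(1/n₁ + 1/(k·n₁)) = σ²·(k+1)/(k·n₁).
So n₁ = (1 + 1/k)·((z_{α/2} + z_β)/d)² = 1.500 × (3.250/0.23)².
n₁ = 1.500 × 199.67 = 299.5.
Round up: n₁ = 300, giving n₂ = 2 × 300 = 600.

n₁ = 300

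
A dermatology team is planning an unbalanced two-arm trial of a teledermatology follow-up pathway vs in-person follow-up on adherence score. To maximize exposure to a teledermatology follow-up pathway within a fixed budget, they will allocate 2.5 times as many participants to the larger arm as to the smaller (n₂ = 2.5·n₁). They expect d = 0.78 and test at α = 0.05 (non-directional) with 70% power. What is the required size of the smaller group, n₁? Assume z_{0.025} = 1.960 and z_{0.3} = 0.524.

With allocation ratio k = n₂/n₁ = 2.5, Var(x̄₁−x̄₂) = σ²(1/n₁ + 1/(k·n₁)) = σ²·(k+1)/(k·n₁).
So n₁ = (1 + 1/k)·((z_{α/2} + z_β)/d)² = 1.400 × (2.484/0.78)².
n₁ = 1.400 × 10.14 = 14.2.
Round up: n₁ = 15, giving n₂ = ⌈2.5 × 15⌉ = ⌈37.5⌉ = 38.

n₁ = 15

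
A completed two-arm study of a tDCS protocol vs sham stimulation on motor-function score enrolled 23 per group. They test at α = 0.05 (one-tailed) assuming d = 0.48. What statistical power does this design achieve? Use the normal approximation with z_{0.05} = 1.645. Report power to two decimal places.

For two equal groups, power = Φ(d·√(n/2) − z_{α}).
d·√(n/2) = 0.48 × √(23/2) = 0.48 × 3.391 = 1.628.
z_β = 1.628 − 1.645 = -0.017.
Power = Φ(-0.017) = 0.493.

power ≈ 0.49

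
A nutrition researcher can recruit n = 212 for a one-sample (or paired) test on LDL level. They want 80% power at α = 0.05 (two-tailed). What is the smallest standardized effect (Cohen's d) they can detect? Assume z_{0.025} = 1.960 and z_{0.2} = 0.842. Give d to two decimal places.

d_min ≈ 0.19

For a single sample (or paired design) of n = 212: d_min = (z_{α/2} + z_β)/√n.
z-sum = 1.960 + 0.842 = 2.802.
d_min = 2.802 / √212 = 2.802 / 14.560 = 0.192.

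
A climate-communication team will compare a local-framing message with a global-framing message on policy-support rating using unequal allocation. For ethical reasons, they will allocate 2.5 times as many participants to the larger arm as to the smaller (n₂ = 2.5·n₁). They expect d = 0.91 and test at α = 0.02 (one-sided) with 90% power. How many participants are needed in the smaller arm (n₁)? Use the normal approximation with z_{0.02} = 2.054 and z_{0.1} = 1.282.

n₁ = 19

With allocation ratio k = n₂/n₁ = 2.5, Var(x̄₁−x̄₂) = σ²(1/n₁ + 1/(k·n₁)) = σ²·(k+1)/(k·n₁).
So n₁ = (1 + 1/k)·((z_{α} + z_β)/d)² = 1.400 × (3.336/0.91)².
n₁ = 1.400 × 13.44 = 18.8.
Round up: n₁ = 19, giving n₂ = ⌈2.5 × 19⌉ = ⌈47.5⌉ = 48.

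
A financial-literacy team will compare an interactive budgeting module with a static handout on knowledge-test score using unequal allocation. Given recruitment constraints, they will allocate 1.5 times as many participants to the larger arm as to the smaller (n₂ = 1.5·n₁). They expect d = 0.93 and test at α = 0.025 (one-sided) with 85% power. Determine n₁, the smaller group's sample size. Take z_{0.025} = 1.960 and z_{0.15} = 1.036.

n₁ = 18

With allocation ratio k = n₂/n₁ = 1.5, Var(x̄₁−x̄₂) = σ²(1/n₁ + 1/(k·n₁)) = σ²·(k+1)/(k·n₁).
So n₁ = (1 + 1/k)·((z_{α} + z_β)/d)² = 1.667 × (2.996/0.93)².
n₁ = 1.667 × 10.38 = 17.3.
Round up: n₁ = 18, giving n₂ = 1.5 × 18 = 27.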